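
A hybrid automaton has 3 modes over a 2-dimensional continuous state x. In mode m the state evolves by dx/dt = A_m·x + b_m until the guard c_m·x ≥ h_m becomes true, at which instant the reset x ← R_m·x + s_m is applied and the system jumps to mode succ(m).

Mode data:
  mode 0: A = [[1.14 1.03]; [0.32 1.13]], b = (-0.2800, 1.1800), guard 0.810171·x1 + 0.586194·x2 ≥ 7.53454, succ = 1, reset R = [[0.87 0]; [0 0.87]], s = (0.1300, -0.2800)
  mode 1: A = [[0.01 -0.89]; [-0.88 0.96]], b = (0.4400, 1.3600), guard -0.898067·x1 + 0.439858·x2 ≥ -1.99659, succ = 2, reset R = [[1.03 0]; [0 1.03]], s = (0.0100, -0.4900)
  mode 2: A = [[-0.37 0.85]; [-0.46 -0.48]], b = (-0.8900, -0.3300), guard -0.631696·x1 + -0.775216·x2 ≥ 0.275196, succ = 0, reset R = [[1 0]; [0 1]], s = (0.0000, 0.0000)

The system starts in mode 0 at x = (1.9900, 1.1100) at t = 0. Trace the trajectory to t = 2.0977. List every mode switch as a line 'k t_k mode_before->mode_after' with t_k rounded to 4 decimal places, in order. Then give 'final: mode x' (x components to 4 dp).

Mode 0: guard c·x = 7.5345 hit at Δt = 0.6404 (t = 0.6404), x⁻ = (6.1045, 4.4164) → reset → x⁺ = (5.4409, 3.5623), jump to mode 1
Mode 1: guard c·x = -1.9966 hit at Δt = 0.4763 (t = 1.1167), x⁻ = (4.1213, 3.8754) → reset → x⁺ = (4.2549, 3.5016), jump to mode 2
Mode 2: flow for 0.9810 to horizon, guard not reached → x = (3.4538, 0.4870)

1 0.6404 0->1
2 1.1167 1->2
final: 2 3.4538 0.4870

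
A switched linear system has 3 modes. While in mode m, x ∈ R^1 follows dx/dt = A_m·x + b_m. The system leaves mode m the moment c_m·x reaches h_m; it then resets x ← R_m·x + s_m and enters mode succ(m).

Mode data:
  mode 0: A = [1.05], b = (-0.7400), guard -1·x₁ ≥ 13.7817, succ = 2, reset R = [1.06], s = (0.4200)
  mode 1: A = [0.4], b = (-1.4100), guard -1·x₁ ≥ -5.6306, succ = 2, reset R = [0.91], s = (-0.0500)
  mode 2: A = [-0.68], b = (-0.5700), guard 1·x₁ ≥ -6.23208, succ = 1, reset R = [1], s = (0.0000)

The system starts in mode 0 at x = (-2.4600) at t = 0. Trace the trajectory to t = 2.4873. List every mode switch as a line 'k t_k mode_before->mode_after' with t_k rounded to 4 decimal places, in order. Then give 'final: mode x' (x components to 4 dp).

Mode 0: guard c·x = 13.7817 hit at Δt = 1.4487 (t = 1.4487), x⁻ = (-13.7817) → reset → x⁺ = (-14.1886), jump to mode 2
Mode 2: flow for 1.0386 to horizon, guard not reached → x = (-7.4265)

1 1.4487 0->2
final: 2 -7.4265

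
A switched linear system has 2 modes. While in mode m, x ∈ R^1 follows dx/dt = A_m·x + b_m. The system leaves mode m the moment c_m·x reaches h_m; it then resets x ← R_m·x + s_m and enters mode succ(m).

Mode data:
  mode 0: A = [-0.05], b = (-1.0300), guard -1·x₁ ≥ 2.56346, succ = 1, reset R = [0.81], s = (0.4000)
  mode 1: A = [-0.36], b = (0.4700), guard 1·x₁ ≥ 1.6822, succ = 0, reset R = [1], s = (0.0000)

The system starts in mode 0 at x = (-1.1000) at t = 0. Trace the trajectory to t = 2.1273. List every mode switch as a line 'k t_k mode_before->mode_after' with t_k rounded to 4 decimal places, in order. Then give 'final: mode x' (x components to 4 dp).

Mode 0: guard c·x = 2.5635 hit at Δt = 1.5603 (t = 1.5603), x⁻ = (-2.5635) → reset → x⁺ = (-1.6764), jump to mode 1
Mode 1: flow for 0.5670 to horizon, guard not reached → x = (-1.1258)

1 1.5603 0->1
final: 1 -1.1258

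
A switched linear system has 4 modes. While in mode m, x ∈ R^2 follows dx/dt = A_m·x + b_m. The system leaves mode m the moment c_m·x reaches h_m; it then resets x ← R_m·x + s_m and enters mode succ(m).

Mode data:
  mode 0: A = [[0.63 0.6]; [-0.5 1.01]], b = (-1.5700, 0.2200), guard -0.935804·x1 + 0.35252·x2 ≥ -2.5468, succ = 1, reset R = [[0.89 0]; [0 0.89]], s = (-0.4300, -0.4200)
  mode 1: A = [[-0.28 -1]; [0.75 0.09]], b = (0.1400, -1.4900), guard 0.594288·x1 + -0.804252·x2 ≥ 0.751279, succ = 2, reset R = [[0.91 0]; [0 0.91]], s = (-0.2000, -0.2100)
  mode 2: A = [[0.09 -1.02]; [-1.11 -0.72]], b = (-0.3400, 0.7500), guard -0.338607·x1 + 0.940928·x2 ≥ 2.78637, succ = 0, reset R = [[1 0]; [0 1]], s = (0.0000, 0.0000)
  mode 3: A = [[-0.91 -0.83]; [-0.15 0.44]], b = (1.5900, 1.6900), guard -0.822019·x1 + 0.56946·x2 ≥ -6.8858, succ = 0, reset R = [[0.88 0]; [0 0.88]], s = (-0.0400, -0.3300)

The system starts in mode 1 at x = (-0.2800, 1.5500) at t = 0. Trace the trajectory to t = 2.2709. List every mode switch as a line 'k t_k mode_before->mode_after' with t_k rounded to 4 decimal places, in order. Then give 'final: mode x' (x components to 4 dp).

1 1.3998 1->2
final: 2 -0.2409 0.0035

Mode 1: guard c·x = 0.7513 hit at Δt = 1.3998 (t = 1.3998), x⁻ = (-0.2141, -1.0924) → reset → x⁺ = (-0.3949, -1.2041), jump to mode 2
Mode 2: flow for 0.8711 to horizon, guard not reached → x = (-0.2409, 0.0035)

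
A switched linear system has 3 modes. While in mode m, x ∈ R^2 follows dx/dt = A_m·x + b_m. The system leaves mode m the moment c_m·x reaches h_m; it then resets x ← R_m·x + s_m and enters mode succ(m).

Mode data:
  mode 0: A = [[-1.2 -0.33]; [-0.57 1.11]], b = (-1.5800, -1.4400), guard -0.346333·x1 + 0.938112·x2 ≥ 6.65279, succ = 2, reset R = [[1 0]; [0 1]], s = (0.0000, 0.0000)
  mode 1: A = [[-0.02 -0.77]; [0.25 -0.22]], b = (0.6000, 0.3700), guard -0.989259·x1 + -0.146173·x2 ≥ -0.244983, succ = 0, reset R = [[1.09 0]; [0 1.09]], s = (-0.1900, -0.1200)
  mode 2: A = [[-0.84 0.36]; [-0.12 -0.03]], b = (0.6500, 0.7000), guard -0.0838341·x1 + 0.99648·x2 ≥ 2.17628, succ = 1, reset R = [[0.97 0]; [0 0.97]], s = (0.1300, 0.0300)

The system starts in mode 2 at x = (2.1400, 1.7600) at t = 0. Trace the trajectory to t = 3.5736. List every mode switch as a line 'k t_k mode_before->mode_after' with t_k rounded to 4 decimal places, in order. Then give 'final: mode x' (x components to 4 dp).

1 1.4142 2->1
2 2.9790 1->0
final: 0 -1.2722 3.9762

Mode 2: guard c·x = 2.1763 hit at Δt = 1.4142 (t = 1.4142), x⁻ = (1.8165, 2.3368) → reset → x⁺ = (1.8921, 2.2967), jump to mode 1
Mode 1: guard c·x = -0.2450 hit at Δt = 1.5648 (t = 2.9790), x⁻ = (-0.1063, 2.3954) → reset → x⁺ = (-0.3059, 2.4910), jump to mode 0
Mode 0: flow for 0.5946 to horizon, guard not reached → x = (-1.2722, 3.9762)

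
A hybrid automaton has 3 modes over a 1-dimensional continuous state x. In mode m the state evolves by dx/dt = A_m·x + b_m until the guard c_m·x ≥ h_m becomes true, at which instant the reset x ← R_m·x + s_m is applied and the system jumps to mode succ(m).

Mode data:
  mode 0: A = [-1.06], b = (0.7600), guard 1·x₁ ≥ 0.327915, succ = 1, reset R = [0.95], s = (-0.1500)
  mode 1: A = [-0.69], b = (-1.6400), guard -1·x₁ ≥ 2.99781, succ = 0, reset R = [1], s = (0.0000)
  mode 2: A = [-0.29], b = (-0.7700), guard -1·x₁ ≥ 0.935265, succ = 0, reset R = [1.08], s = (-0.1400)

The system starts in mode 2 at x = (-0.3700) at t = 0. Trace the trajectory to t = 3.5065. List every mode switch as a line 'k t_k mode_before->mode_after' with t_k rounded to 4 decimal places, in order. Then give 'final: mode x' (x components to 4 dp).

1 0.9799 2->0
2 2.4595 0->1
final: 1 -1.1443

Mode 2: guard c·x = 0.9353 hit at Δt = 0.9799 (t = 0.9799), x⁻ = (-0.9353) → reset → x⁺ = (-1.1501), jump to mode 0
Mode 0: guard c·x = 0.3279 hit at Δt = 1.4796 (t = 2.4595), x⁻ = (0.3279) → reset → x⁺ = (0.1615), jump to mode 1
Mode 1: flow for 1.0470 to horizon, guard not reached → x = (-1.1443)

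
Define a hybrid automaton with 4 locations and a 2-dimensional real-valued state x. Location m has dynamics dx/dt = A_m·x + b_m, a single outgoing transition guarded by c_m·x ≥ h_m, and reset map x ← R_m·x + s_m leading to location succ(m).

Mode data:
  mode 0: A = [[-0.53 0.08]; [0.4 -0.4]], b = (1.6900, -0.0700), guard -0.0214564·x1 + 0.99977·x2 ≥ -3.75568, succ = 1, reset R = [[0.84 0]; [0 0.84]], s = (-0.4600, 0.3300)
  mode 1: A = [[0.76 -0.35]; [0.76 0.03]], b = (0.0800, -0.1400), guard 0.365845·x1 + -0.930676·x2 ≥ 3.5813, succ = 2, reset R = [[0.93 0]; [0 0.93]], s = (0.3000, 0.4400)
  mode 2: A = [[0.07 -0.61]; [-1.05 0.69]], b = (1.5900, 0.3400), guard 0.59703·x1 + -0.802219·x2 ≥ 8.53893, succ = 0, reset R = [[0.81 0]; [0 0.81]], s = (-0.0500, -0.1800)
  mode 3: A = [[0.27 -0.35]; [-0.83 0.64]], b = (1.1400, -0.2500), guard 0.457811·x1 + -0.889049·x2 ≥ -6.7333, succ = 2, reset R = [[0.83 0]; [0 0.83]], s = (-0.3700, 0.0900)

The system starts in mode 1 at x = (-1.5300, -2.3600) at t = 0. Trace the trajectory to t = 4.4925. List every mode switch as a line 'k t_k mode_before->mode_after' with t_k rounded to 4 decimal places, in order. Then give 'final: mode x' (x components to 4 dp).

1 1.4263 1->2
2 2.4015 2->0
3 3.3447 0->1
final: 1 5.6987 0.1329

Mode 1: guard c·x = 3.5813 hit at Δt = 1.4263 (t = 1.4263), x⁻ = (-1.4327, -4.4113) → reset → x⁺ = (-1.0324, -3.6625), jump to mode 2
Mode 2: guard c·x = 8.5389 hit at Δt = 0.9752 (t = 2.4015), x⁻ = (3.6643, -7.9171) → reset → x⁺ = (2.9181, -6.5928), jump to mode 0
Mode 0: guard c·x = -3.7557 hit at Δt = 0.9432 (t = 3.3447), x⁻ = (2.7318, -3.6979) → reset → x⁺ = (1.8347, -2.7762), jump to mode 1
Mode 1: flow for 1.1478 to horizon, guard not reached → x = (5.6987, 0.1329)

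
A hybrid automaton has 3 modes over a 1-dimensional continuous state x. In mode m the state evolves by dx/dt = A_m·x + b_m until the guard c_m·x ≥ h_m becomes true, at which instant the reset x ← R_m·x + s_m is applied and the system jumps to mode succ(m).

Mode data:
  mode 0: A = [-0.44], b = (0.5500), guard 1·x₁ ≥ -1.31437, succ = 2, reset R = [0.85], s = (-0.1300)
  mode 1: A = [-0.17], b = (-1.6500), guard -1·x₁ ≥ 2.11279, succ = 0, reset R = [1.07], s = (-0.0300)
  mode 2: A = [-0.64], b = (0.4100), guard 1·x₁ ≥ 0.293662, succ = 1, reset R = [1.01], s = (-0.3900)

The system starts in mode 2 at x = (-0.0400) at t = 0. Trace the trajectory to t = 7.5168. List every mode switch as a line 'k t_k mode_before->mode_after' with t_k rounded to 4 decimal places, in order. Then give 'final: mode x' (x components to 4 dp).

Mode 2: guard c·x = 0.2937 hit at Δt = 1.0528 (t = 1.0528), x⁻ = (0.2937) → reset → x⁺ = (-0.0934), jump to mode 1
Mode 1: guard c·x = 2.1128 hit at Δt = 1.3872 (t = 2.4400), x⁻ = (-2.1128) → reset → x⁺ = (-2.2907), jump to mode 0
Mode 0: guard c·x = -1.3144 hit at Δt = 0.7332 (t = 3.1732), x⁻ = (-1.3144) → reset → x⁺ = (-1.2472), jump to mode 2
Mode 2: guard c·x = 0.2937 hit at Δt = 2.6468 (t = 5.8200), x⁻ = (0.2937) → reset → x⁺ = (-0.0934), jump to mode 1
Mode 1: guard c·x = 2.1128 hit at Δt = 1.3872 (t = 7.2072), x⁻ = (-2.1128) → reset → x⁺ = (-2.2907), jump to mode 0
Mode 0: flow for 0.3096 to horizon, guard not reached → x = (-1.8398)

1 1.0528 2->1
2 2.4400 1->0
3 3.1732 0->2
4 5.8200 2->1
5 7.2072 1->0
final: 0 -1.8398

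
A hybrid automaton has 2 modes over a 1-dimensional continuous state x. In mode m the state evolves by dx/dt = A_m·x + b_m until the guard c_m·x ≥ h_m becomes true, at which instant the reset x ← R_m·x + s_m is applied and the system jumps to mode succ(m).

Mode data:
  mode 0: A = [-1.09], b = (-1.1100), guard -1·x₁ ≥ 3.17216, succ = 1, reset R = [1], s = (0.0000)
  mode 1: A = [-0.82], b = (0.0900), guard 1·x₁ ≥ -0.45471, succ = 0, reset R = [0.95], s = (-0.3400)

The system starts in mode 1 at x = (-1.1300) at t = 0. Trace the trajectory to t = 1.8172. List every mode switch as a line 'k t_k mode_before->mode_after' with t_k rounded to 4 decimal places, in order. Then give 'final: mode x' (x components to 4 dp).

Mode 1: guard c·x = -0.4547 hit at Δt = 0.9595 (t = 0.9595), x⁻ = (-0.4547) → reset → x⁺ = (-0.7720), jump to mode 0
Mode 0: flow for 0.8577 to horizon, guard not reached → x = (-0.9216)

1 0.9595 1->0
final: 0 -0.9216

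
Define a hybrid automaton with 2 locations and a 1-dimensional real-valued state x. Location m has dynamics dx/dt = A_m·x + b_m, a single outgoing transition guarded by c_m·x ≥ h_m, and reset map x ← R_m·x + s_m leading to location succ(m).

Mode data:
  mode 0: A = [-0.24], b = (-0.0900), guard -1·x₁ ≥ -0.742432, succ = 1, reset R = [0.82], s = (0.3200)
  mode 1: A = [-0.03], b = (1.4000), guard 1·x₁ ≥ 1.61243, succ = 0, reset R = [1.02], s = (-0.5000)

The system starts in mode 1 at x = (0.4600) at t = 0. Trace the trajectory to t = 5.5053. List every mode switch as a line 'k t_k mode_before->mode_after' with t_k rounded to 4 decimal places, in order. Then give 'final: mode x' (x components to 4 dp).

Mode 1: guard c·x = 1.6124 hit at Δt = 0.8419 (t = 0.8419), x⁻ = (1.6124) → reset → x⁺ = (1.1447), jump to mode 0
Mode 0: guard c·x = -0.7424 hit at Δt = 1.2811 (t = 2.1230), x⁻ = (0.7424) → reset → x⁺ = (0.9288), jump to mode 1
Mode 1: guard c·x = 1.6124 hit at Δt = 0.5020 (t = 2.6250), x⁻ = (1.6124) → reset → x⁺ = (1.1447), jump to mode 0
Mode 0: guard c·x = -0.7424 hit at Δt = 1.2811 (t = 3.9061), x⁻ = (0.7424) → reset → x⁺ = (0.9288), jump to mode 1
Mode 1: guard c·x = 1.6124 hit at Δt = 0.5020 (t = 4.4081), x⁻ = (1.6124) → reset → x⁺ = (1.1447), jump to mode 0
Mode 0: flow for 1.0972 to horizon, guard not reached → x = (0.7929)

1 0.8419 1->0
2 2.1230 0->1
3 2.6250 1->0
4 3.9061 0->1
5 4.4081 1->0
final: 0 0.7929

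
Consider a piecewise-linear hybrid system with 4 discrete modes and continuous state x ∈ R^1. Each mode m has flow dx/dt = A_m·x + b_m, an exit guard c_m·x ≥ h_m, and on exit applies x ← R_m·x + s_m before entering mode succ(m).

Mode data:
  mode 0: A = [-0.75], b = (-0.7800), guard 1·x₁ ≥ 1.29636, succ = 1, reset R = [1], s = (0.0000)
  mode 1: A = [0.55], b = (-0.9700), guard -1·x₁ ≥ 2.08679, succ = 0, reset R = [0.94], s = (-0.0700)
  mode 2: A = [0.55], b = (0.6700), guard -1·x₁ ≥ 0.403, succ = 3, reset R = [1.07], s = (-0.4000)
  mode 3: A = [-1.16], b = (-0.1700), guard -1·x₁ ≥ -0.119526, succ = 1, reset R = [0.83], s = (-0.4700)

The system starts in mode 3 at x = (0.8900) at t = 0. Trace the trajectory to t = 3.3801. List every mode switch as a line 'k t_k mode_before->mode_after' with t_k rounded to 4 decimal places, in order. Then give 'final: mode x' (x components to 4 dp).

1 1.1723 3->1
2 2.2450 1->0
final: 0 -1.4633

Mode 3: guard c·x = -0.1195 hit at Δt = 1.1723 (t = 1.1723), x⁻ = (0.1195) → reset → x⁺ = (-0.3708), jump to mode 1
Mode 1: guard c·x = 2.0868 hit at Δt = 1.0727 (t = 2.2450), x⁻ = (-2.0868) → reset → x⁺ = (-2.0316), jump to mode 0
Mode 0: flow for 1.1351 to horizon, guard not reached → x = (-1.4633)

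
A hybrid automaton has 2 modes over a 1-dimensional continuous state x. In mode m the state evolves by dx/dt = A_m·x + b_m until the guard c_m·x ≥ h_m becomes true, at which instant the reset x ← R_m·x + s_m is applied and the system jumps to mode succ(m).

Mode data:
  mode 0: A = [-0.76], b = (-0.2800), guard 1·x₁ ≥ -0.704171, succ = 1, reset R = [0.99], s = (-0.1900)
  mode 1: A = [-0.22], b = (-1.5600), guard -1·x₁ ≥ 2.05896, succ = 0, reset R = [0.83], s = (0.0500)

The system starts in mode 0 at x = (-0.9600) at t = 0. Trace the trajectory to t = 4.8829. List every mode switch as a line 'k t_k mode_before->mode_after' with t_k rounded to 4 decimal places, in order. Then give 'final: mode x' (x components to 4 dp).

Mode 0: guard c·x = -0.7042 hit at Δt = 0.7453 (t = 0.7453), x⁻ = (-0.7042) → reset → x⁺ = (-0.8871), jump to mode 1
Mode 1: guard c·x = 2.0590 hit at Δt = 0.9516 (t = 1.6969), x⁻ = (-2.0590) → reset → x⁺ = (-1.6589), jump to mode 0
Mode 0: guard c·x = -0.7042 hit at Δt = 1.7716 (t = 3.4685), x⁻ = (-0.7042) → reset → x⁺ = (-0.8871), jump to mode 1
Mode 1: guard c·x = 2.0590 hit at Δt = 0.9516 (t = 4.4201), x⁻ = (-2.0590) → reset → x⁺ = (-1.6589), jump to mode 0
Mode 0: flow for 0.4628 to horizon, guard not reached → x = (-1.2763)

1 0.7453 0->1
2 1.6969 1->0
3 3.4685 0->1
4 4.4201 1->0
final: 0 -1.2763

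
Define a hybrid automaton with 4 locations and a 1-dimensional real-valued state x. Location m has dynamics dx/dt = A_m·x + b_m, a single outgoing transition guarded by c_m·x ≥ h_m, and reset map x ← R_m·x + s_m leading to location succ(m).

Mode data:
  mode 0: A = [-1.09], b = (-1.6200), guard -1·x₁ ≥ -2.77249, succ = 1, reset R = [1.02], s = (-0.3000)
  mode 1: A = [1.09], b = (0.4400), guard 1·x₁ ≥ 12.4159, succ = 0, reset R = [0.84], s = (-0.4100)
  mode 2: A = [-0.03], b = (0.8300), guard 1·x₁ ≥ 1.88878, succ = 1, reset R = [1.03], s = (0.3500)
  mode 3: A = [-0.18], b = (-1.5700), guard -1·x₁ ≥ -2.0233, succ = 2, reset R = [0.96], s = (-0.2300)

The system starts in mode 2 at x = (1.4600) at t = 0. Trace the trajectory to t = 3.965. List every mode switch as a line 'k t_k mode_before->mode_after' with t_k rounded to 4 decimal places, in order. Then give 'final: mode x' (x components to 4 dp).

Mode 2: guard c·x = 1.8888 hit at Δt = 0.5499 (t = 0.5499), x⁻ = (1.8888) → reset → x⁺ = (2.2954), jump to mode 1
Mode 1: guard c·x = 12.4159 hit at Δt = 1.4294 (t = 1.9793), x⁻ = (12.4159) → reset → x⁺ = (10.0194), jump to mode 0
Mode 0: guard c·x = -2.7725 hit at Δt = 0.9118 (t = 2.8911), x⁻ = (2.7725) → reset → x⁺ = (2.5279), jump to mode 1
Mode 1: flow for 1.0739 to horizon, guard not reached → x = (9.0472)

1 0.5499 2->1
2 1.9793 1->0
3 2.8911 0->1
final: 1 9.0472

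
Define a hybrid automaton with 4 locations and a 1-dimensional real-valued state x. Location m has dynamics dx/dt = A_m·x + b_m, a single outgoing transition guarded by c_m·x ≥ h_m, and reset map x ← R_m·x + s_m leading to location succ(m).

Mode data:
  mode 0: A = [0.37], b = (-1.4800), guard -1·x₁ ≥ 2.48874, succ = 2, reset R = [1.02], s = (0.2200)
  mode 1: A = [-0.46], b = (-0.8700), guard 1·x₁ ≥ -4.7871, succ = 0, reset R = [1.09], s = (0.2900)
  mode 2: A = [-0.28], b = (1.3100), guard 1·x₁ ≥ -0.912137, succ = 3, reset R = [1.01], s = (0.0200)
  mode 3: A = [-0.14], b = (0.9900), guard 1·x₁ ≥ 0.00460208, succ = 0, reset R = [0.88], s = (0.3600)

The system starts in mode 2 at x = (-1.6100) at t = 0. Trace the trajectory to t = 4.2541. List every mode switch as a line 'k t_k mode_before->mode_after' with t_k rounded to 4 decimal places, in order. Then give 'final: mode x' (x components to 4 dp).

1 0.4201 2->3
2 1.2816 3->0
3 2.8470 0->2
4 3.6484 2->3
final: 3 -0.2530

Mode 2: guard c·x = -0.9121 hit at Δt = 0.4201 (t = 0.4201), x⁻ = (-0.9121) → reset → x⁺ = (-0.9013), jump to mode 3
Mode 3: guard c·x = 0.0046 hit at Δt = 0.8615 (t = 1.2816), x⁻ = (0.0046) → reset → x⁺ = (0.3640), jump to mode 0
Mode 0: guard c·x = 2.4887 hit at Δt = 1.5654 (t = 2.8470), x⁻ = (-2.4887) → reset → x⁺ = (-2.3185), jump to mode 2
Mode 2: guard c·x = -0.9121 hit at Δt = 0.8014 (t = 3.6484), x⁻ = (-0.9121) → reset → x⁺ = (-0.9013), jump to mode 3
Mode 3: flow for 0.6057 to horizon, guard not reached → x = (-0.2530)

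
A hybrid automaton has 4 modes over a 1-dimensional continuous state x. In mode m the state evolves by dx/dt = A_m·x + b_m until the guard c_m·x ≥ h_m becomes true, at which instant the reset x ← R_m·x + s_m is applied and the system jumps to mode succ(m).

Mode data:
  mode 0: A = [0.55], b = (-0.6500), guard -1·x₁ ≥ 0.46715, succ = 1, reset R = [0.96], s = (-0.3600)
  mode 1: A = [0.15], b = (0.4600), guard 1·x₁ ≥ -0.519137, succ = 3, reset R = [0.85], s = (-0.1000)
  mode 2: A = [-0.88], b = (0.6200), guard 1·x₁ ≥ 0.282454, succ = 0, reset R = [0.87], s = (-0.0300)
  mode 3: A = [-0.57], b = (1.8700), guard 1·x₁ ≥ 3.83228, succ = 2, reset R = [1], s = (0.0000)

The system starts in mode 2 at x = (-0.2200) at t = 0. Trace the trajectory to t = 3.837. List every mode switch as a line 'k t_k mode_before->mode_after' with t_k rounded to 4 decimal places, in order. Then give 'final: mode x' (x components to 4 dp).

1 0.8910 2->0
2 1.8631 0->1
3 2.6668 1->3
final: 3 1.3191

Mode 2: guard c·x = 0.2825 hit at Δt = 0.8910 (t = 0.8910), x⁻ = (0.2825) → reset → x⁺ = (0.2157), jump to mode 0
Mode 0: guard c·x = 0.4672 hit at Δt = 0.9721 (t = 1.8631), x⁻ = (-0.4672) → reset → x⁺ = (-0.8085), jump to mode 1
Mode 1: guard c·x = -0.5191 hit at Δt = 0.8037 (t = 2.6668), x⁻ = (-0.5191) → reset → x⁺ = (-0.5413), jump to mode 3
Mode 3: flow for 1.1702 to horizon, guard not reached → x = (1.3191)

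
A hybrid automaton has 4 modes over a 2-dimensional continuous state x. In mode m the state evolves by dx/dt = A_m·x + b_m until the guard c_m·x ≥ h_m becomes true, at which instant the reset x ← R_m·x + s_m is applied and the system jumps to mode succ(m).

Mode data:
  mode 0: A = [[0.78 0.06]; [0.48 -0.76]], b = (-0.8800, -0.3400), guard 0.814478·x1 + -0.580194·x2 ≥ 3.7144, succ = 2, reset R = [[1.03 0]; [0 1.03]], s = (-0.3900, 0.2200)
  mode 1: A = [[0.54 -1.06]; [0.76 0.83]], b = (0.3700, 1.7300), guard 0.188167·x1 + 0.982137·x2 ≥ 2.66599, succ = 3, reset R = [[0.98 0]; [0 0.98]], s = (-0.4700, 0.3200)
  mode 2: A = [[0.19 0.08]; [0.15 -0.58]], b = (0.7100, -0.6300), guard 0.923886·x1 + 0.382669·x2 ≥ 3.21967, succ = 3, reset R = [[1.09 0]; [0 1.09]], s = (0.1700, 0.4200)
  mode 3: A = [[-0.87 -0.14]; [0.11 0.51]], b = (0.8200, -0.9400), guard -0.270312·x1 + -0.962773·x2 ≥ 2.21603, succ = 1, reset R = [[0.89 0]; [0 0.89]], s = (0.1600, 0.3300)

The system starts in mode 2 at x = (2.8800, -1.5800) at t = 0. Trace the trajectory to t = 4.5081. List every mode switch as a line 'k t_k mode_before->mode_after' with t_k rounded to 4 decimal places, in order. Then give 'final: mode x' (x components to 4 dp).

1 0.8333 2->3
2 2.3312 3->1
3 3.3168 1->3
final: 3 2.0014 2.7188

Mode 2: guard c·x = 3.2197 hit at Δt = 0.8333 (t = 0.8333), x⁻ = (3.9203, -1.0512) → reset → x⁺ = (4.4432, -0.7258), jump to mode 3
Mode 3: guard c·x = 2.2160 hit at Δt = 1.4979 (t = 2.3312), x⁻ = (2.1132, -2.8950) → reset → x⁺ = (2.0408, -2.2466), jump to mode 1
Mode 1: guard c·x = 2.6660 hit at Δt = 0.9856 (t = 3.3168), x⁻ = (5.2082, 1.7166) → reset → x⁺ = (4.6340, 2.0023), jump to mode 3
Mode 3: flow for 1.1913 to horizon, guard not reached → x = (2.0014, 2.7188)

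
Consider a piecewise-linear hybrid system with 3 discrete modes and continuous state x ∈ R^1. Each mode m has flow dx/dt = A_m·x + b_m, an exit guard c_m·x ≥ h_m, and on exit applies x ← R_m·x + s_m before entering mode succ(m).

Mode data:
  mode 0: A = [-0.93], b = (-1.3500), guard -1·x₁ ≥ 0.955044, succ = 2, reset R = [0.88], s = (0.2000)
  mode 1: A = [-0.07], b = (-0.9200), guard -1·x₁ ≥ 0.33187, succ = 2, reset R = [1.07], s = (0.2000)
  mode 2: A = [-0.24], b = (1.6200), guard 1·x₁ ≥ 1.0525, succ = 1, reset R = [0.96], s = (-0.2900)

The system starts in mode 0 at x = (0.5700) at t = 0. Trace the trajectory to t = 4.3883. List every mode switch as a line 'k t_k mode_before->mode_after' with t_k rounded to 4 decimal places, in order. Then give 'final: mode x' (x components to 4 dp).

1 1.5096 0->2
2 2.5936 2->1
3 3.7213 1->2
final: 2 0.8663

Mode 0: guard c·x = 0.9550 hit at Δt = 1.5096 (t = 1.5096), x⁻ = (-0.9550) → reset → x⁺ = (-0.6404), jump to mode 2
Mode 2: guard c·x = 1.0525 hit at Δt = 1.0840 (t = 2.5936), x⁻ = (1.0525) → reset → x⁺ = (0.7204), jump to mode 1
Mode 1: guard c·x = 0.3319 hit at Δt = 1.1277 (t = 3.7213), x⁻ = (-0.3319) → reset → x⁺ = (-0.1551), jump to mode 2
Mode 2: flow for 0.6670 to horizon, guard not reached → x = (0.8663)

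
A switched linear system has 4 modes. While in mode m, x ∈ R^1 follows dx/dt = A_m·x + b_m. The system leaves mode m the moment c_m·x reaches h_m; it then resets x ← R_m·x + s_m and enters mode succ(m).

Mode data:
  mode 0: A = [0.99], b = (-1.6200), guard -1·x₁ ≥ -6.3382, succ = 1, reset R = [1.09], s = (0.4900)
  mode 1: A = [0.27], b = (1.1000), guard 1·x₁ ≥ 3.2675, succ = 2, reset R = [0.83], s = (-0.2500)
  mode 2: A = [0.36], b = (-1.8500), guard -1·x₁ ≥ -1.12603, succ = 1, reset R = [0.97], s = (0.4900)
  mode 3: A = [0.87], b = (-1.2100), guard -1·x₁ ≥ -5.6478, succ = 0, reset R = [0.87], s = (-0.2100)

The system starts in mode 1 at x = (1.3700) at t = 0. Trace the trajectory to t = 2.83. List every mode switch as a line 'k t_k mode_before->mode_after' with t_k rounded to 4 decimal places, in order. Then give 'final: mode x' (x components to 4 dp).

1 1.1075 1->2
2 2.2321 2->1
final: 1 2.5732

Mode 1: guard c·x = 3.2675 hit at Δt = 1.1075 (t = 1.1075), x⁻ = (3.2675) → reset → x⁺ = (2.4620), jump to mode 2
Mode 2: guard c·x = -1.1260 hit at Δt = 1.1246 (t = 2.2321), x⁻ = (1.1260) → reset → x⁺ = (1.5822), jump to mode 1
Mode 1: flow for 0.5979 to horizon, guard not reached → x = (2.5732)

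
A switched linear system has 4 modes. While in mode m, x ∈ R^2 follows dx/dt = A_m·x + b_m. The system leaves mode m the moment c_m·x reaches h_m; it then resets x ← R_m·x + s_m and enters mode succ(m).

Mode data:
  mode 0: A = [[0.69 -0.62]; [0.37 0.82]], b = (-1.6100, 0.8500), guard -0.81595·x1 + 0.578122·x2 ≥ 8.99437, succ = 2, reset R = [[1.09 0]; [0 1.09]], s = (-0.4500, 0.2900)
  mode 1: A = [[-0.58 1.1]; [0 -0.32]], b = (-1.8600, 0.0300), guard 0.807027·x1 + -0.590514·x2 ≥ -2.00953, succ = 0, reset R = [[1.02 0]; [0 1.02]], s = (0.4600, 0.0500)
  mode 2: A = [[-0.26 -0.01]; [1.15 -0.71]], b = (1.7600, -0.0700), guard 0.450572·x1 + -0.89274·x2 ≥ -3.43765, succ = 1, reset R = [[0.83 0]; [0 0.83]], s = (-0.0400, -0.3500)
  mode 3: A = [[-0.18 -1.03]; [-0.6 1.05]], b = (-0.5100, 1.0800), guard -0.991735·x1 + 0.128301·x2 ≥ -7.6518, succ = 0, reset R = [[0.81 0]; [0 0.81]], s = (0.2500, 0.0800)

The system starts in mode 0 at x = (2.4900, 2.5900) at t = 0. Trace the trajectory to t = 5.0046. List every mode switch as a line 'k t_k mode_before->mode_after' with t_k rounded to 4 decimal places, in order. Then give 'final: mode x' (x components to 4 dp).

Mode 0: guard c·x = 8.9944 hit at Δt = 1.2758 (t = 1.2758), x⁻ = (-4.0340, 9.8644) → reset → x⁺ = (-4.8471, 11.0421), jump to mode 2
Mode 2: guard c·x = -3.4377 hit at Δt = 0.9838 (t = 2.2596), x⁻ = (-2.2772, 2.7013) → reset → x⁺ = (-1.9301, 1.8921), jump to mode 1
Mode 1: guard c·x = -2.0095 hit at Δt = 0.6107 (t = 2.8703), x⁻ = (-1.3391, 1.5729) → reset → x⁺ = (-0.9059, 1.6543), jump to mode 0
Mode 0: guard c·x = 8.9944 hit at Δt = 1.2334 (t = 4.1037), x⁻ = (-8.4159, 3.6799) → reset → x⁺ = (-9.6233, 4.3010), jump to mode 2
Mode 2: guard c·x = -3.4377 hit at Δt = 0.3905 (t = 4.4942), x⁻ = (-8.0474, -0.2109) → reset → x⁺ = (-6.7194, -0.5251), jump to mode 1
Mode 1: flow for 0.5104 to horizon, guard not reached → x = (-6.0501, -0.4318)

1 1.2758 0->2
2 2.2596 2->1
3 2.8703 1->0
4 4.1037 0->2
5 4.4942 2->1
final: 1 -6.0501 -0.4318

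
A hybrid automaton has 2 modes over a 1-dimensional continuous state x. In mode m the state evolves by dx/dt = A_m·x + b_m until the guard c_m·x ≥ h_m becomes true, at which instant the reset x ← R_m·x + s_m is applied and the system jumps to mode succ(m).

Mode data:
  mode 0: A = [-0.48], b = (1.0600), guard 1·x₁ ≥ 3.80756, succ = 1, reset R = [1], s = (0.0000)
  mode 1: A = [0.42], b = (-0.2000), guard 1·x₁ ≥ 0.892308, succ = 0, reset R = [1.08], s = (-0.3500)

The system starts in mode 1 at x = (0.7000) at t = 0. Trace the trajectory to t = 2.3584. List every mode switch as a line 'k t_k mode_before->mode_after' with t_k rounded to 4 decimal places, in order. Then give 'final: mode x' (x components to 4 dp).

Mode 1: guard c·x = 0.8923 hit at Δt = 1.4766 (t = 1.4766), x⁻ = (0.8923) → reset → x⁺ = (0.6137), jump to mode 0
Mode 0: flow for 0.8818 to horizon, guard not reached → x = (1.1640)

1 1.4766 1->0
final: 0 1.1640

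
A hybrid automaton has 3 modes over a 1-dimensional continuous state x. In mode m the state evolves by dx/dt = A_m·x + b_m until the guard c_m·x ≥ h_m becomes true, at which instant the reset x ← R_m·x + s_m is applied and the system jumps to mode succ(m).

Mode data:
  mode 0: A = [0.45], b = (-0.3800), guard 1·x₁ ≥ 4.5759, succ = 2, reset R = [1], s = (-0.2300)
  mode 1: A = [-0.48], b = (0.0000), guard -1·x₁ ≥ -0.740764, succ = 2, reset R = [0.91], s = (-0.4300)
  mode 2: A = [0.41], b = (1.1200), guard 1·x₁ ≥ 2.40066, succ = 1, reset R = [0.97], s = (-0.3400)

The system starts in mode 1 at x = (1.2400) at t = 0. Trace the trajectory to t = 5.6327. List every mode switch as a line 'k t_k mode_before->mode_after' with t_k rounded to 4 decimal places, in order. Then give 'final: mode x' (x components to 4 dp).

Mode 1: guard c·x = -0.7408 hit at Δt = 1.0733 (t = 1.0733), x⁻ = (0.7408) → reset → x⁺ = (0.2441), jump to mode 2
Mode 2: guard c·x = 2.4007 hit at Δt = 1.3294 (t = 2.4027), x⁻ = (2.4007) → reset → x⁺ = (1.9886), jump to mode 1
Mode 1: guard c·x = -0.7408 hit at Δt = 2.0573 (t = 4.4600), x⁻ = (0.7408) → reset → x⁺ = (0.2441), jump to mode 2
Mode 2: flow for 1.1727 to horizon, guard not reached → x = (2.0812)

1 1.0733 1->2
2 2.4027 2->1
3 4.4600 1->2
final: 2 2.0812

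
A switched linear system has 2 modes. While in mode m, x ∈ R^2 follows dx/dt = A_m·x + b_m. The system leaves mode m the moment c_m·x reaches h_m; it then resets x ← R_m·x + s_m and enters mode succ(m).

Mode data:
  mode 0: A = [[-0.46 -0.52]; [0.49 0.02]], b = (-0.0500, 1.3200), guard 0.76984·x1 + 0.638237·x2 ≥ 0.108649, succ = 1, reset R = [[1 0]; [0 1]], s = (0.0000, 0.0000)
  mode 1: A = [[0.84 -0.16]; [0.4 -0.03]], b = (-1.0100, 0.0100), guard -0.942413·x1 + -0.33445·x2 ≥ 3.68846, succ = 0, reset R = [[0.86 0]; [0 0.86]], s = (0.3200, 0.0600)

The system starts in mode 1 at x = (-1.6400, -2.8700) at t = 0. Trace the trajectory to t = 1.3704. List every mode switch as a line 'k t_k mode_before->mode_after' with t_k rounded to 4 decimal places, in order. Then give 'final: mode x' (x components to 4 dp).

Mode 1: guard c·x = 3.6885 hit at Δt = 0.4798 (t = 0.4798), x⁻ = (-2.7649, -3.2374) → reset → x⁺ = (-2.0578, -2.7242), jump to mode 0
Mode 0: flow for 0.8906 to horizon, guard not reached → x = (-0.4700, -2.1102)

1 0.4798 1->0
final: 0 -0.4700 -2.1102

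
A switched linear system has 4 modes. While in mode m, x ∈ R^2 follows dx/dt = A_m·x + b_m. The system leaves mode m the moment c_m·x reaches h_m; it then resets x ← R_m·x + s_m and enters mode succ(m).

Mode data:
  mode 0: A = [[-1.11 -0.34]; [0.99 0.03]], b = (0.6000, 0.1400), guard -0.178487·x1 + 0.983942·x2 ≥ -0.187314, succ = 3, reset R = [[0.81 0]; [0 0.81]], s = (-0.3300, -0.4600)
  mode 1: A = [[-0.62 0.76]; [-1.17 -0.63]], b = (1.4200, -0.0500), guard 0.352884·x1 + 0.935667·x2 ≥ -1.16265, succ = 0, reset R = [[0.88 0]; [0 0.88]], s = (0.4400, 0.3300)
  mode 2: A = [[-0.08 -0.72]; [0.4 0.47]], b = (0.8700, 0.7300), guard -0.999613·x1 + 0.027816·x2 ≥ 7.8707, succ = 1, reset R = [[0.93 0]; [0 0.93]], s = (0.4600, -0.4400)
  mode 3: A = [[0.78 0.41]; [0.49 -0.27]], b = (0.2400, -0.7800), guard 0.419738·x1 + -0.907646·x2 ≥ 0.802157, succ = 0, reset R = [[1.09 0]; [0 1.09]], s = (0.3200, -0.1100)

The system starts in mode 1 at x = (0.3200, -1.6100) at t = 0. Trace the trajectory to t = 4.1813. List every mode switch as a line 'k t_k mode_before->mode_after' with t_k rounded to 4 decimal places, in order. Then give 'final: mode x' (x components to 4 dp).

1 0.4676 1->0
2 1.4186 0->3
3 1.8842 3->0
4 2.9140 0->3
5 3.3906 3->0
final: 0 0.6852 -0.2930

Mode 1: guard c·x = -1.1626 hit at Δt = 0.4676 (t = 0.4676), x⁻ = (0.3590, -1.3780) → reset → x⁺ = (0.7559, -0.8826), jump to mode 0
Mode 0: guard c·x = -0.1873 hit at Δt = 0.9510 (t = 1.4186), x⁻ = (0.6953, -0.0642) → reset → x⁺ = (0.2332, -0.5120), jump to mode 3
Mode 3: guard c·x = 0.8022 hit at Δt = 0.4656 (t = 1.8842), x⁻ = (0.3274, -0.7324) → reset → x⁺ = (0.6768, -0.9083), jump to mode 0
Mode 0: guard c·x = -0.1873 hit at Δt = 1.0298 (t = 2.9140), x⁻ = (0.6697, -0.0689) → reset → x⁺ = (0.2125, -0.5158), jump to mode 3
Mode 3: guard c·x = 0.8022 hit at Δt = 0.4765 (t = 3.3906), x⁻ = (0.2981, -0.7459) → reset → x⁺ = (0.6449, -0.9231), jump to mode 0
Mode 0: flow for 0.7907 to horizon, guard not reached → x = (0.6852, -0.2930)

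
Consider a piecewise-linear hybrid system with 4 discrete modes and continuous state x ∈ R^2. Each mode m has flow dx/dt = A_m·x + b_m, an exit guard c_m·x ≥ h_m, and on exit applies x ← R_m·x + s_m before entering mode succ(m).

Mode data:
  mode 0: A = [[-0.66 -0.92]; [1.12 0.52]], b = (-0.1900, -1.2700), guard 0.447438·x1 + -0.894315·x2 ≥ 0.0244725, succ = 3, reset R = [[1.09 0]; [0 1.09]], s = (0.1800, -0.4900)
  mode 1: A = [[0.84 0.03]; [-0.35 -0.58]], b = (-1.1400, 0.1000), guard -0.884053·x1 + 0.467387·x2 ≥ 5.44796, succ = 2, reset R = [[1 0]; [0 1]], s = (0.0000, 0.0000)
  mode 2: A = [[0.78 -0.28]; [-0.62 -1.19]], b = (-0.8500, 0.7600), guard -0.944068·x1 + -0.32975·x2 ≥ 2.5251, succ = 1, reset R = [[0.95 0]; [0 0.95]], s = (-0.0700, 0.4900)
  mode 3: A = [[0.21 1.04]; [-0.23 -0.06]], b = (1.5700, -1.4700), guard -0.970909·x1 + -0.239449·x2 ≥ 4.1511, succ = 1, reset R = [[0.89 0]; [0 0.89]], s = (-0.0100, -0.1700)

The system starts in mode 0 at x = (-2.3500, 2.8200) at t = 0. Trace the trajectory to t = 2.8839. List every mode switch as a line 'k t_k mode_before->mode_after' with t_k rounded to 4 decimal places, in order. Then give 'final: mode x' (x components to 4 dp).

Mode 0: guard c·x = 0.0245 hit at Δt = 1.1077 (t = 1.1077), x⁻ = (-1.8785, -0.9672) → reset → x⁺ = (-1.8676, -1.5443), jump to mode 3
Mode 3: guard c·x = 4.1511 hit at Δt = 1.4589 (t = 2.5666), x⁻ = (-3.6240, -2.6414) → reset → x⁺ = (-3.2354, -2.5209), jump to mode 1
Mode 1: flow for 0.3173 to horizon, guard not reached → x = (-4.6612, -1.6686)

1 1.1077 0->3
2 2.5666 3->1
final: 1 -4.6612 -1.6686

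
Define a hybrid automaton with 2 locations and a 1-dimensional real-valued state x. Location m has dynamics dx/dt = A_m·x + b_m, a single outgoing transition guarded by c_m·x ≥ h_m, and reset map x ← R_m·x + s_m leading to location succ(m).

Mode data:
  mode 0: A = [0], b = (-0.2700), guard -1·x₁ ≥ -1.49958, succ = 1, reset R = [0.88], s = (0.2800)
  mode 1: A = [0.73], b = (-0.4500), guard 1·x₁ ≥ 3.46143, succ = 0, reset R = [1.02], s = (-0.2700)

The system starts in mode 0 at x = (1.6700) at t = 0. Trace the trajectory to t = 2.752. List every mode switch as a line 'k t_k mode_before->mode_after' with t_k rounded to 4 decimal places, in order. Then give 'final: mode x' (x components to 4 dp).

1 0.6312 0->1
2 2.0867 1->0
final: 0 3.0810

Mode 0: guard c·x = -1.4996 hit at Δt = 0.6312 (t = 0.6312), x⁻ = (1.4996) → reset → x⁺ = (1.5996), jump to mode 1
Mode 1: guard c·x = 3.4614 hit at Δt = 1.4555 (t = 2.0867), x⁻ = (3.4614) → reset → x⁺ = (3.2607), jump to mode 0
Mode 0: flow for 0.6653 to horizon, guard not reached → x = (3.0810)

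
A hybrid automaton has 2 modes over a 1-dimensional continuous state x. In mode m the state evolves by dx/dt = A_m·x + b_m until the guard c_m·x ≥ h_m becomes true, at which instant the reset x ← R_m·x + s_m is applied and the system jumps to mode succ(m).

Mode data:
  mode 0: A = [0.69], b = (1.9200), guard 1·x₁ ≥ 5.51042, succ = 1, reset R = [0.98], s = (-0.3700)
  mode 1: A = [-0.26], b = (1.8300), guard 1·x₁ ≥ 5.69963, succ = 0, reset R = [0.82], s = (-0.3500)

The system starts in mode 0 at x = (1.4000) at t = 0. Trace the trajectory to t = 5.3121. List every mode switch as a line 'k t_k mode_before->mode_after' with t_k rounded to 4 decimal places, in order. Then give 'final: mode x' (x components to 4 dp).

1 0.9920 0->1
2 2.5515 1->0
3 2.7753 0->1
4 4.3348 1->0
5 4.5586 0->1
final: 1 5.3875

Mode 0: guard c·x = 5.5104 hit at Δt = 0.9920 (t = 0.9920), x⁻ = (5.5104) → reset → x⁺ = (5.0302), jump to mode 1
Mode 1: guard c·x = 5.6996 hit at Δt = 1.5595 (t = 2.5515), x⁻ = (5.6996) → reset → x⁺ = (4.3237), jump to mode 0
Mode 0: guard c·x = 5.5104 hit at Δt = 0.2238 (t = 2.7753), x⁻ = (5.5104) → reset → x⁺ = (5.0302), jump to mode 1
Mode 1: guard c·x = 5.6996 hit at Δt = 1.5595 (t = 4.3348), x⁻ = (5.6996) → reset → x⁺ = (4.3237), jump to mode 0
Mode 0: guard c·x = 5.5104 hit at Δt = 0.2238 (t = 4.5586), x⁻ = (5.5104) → reset → x⁺ = (5.0302), jump to mode 1
Mode 1: flow for 0.7535 to horizon, guard not reached → x = (5.3875)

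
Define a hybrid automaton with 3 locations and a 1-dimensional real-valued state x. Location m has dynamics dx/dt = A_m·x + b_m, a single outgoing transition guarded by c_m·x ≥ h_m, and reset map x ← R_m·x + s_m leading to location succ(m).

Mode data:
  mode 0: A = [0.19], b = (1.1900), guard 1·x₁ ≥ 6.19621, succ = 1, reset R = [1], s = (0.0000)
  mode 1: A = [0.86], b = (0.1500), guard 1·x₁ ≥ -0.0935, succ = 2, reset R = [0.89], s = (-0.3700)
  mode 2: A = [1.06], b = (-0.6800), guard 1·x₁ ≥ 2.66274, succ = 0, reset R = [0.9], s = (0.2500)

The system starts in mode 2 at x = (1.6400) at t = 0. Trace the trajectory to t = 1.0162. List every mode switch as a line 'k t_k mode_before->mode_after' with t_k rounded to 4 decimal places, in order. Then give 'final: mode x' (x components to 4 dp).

1 0.6653 2->0
final: 0 3.2607

Mode 2: guard c·x = 2.6627 hit at Δt = 0.6653 (t = 0.6653), x⁻ = (2.6627) → reset → x⁺ = (2.6465), jump to mode 0
Mode 0: flow for 0.3509 to horizon, guard not reached → x = (3.2607)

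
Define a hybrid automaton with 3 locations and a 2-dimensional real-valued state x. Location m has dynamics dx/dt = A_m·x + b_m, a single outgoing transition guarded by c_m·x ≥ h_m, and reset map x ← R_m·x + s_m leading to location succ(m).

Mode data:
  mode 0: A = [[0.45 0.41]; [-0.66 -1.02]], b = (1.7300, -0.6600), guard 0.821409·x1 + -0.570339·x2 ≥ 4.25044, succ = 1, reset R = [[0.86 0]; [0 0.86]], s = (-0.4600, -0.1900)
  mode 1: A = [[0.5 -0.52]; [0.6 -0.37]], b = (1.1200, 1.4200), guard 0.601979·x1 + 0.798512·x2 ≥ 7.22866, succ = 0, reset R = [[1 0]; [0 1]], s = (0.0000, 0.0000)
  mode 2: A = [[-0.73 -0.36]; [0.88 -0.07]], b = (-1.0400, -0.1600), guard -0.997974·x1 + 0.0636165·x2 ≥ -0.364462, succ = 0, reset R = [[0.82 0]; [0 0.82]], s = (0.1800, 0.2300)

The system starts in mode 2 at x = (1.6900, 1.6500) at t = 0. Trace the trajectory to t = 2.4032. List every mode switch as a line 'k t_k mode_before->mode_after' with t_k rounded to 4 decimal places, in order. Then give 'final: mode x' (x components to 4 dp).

Mode 2: guard c·x = -0.3645 hit at Δt = 0.4840 (t = 0.4840), x⁻ = (0.4902, 1.9611) → reset → x⁺ = (0.5820, 1.8381), jump to mode 0
Mode 0: guard c·x = 4.2504 hit at Δt = 1.2814 (t = 1.7654), x⁻ = (4.2808, -1.2873) → reset → x⁺ = (3.2215, -1.2971), jump to mode 1
Mode 1: flow for 0.6378 to horizon, guard not reached → x = (5.3138, 1.2562)

1 0.4840 2->0
2 1.7654 0->1
final: 1 5.3138 1.2562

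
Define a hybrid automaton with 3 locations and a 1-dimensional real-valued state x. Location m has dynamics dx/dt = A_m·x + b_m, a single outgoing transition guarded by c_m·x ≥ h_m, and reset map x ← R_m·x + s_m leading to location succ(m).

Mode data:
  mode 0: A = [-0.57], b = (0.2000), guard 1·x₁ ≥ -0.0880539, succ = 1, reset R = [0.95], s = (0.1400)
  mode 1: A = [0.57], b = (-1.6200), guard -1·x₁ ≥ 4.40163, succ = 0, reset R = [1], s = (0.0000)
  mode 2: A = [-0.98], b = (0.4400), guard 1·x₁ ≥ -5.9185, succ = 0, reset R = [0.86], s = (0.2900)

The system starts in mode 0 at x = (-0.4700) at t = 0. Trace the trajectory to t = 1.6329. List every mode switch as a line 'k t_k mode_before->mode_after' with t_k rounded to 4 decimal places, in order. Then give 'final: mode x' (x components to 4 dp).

1 1.0983 0->1
final: 1 -0.9361

Mode 0: guard c·x = -0.0881 hit at Δt = 1.0983 (t = 1.0983), x⁻ = (-0.0881) → reset → x⁺ = (0.0563), jump to mode 1
Mode 1: flow for 0.5346 to horizon, guard not reached → x = (-0.9361)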